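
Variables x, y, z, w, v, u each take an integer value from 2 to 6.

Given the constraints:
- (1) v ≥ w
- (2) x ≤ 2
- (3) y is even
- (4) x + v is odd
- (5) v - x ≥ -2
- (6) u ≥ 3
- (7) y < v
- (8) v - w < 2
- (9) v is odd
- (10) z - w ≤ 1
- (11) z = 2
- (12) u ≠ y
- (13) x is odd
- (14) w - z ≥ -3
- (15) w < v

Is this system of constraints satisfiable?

Constraint 13 makes x odd and constraint 9 makes v odd, so x + v must be even. Constraint 4 says x + v is odd — contradiction.

Unsatisfiable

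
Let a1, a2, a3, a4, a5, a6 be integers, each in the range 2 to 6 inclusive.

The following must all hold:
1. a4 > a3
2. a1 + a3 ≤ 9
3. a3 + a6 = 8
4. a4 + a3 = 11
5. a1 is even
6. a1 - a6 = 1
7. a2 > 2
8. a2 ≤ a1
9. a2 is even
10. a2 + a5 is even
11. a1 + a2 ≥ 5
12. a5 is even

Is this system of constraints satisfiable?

Satisfiable

Setting (a1, a2, a3, a4, a5, a6) = (4, 4, 5, 6, 6, 3) satisfies everything: constraint 2: a1 + a3 = 9; constraint 3: a3 + a6 = 8, and the others follow.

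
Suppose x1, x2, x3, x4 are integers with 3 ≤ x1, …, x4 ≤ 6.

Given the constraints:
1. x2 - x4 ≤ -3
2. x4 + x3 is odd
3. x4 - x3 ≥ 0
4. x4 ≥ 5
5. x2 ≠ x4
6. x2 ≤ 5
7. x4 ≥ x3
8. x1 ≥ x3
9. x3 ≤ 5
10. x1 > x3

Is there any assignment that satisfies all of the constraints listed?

Satisfiable

The assignment x1 = 4, x2 = 3, x3 = 3, x4 = 6 works:
  constraint 1 holds since x2 - x4 = -3.
  constraint 3 holds since x4 - x3 = 3.
The rest check out directly.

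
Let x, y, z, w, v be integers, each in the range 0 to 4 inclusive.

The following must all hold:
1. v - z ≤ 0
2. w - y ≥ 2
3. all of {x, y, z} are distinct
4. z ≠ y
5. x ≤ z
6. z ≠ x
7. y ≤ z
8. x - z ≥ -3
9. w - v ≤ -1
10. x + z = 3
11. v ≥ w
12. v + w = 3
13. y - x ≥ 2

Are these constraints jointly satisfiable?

Constraints 1, 2, 8, 9, and 13 give y − x ≥ 2, x − z ≥ -3, z − v ≥ 0, v − w ≥ 1, w − y ≥ 2.
Adding all 5 inequalities: the left sides telescope to 0, and the right sides sum to 2 + (-3) + 0 + 1 + 2 = 2. So 0 ≥ 2, which is false.

Unsatisfiable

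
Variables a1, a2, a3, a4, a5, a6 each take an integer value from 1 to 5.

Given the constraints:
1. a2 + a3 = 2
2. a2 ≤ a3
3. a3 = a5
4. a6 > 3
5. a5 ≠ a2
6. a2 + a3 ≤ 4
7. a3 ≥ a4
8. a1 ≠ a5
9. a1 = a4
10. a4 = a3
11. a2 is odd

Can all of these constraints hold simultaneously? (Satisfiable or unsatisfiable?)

Unsatisfiable

From constraints 3, 9, and 10, a1 = a4 = a3 = a5, so a1 = a5. But constraint 8 says a1 ≠ a5. Contradiction.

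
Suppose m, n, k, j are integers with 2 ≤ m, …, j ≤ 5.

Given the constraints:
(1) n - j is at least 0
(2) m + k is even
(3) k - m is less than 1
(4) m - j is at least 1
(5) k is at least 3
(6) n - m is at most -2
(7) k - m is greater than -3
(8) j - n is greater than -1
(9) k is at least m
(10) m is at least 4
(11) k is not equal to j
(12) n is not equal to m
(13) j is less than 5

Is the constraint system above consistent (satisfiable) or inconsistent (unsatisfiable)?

Satisfiable

The assignment m = 5, n = 3, k = 5, j = 3 works:
  constraint 1 holds since n - j = 0.
  constraint 3 holds since k - m = 0.
The rest check out directly.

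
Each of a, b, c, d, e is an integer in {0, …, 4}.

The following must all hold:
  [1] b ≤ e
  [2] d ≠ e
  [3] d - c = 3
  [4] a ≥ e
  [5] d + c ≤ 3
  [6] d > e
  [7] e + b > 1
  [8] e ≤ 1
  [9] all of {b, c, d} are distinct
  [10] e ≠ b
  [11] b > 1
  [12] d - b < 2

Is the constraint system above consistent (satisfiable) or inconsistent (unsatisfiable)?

Unsatisfiable

From constraint 11: b ≥ 2. From constraints 1 and 8: b ≤ e and e ≤ 1, so b ≤ 1. But 1 < 2, so no value of b works.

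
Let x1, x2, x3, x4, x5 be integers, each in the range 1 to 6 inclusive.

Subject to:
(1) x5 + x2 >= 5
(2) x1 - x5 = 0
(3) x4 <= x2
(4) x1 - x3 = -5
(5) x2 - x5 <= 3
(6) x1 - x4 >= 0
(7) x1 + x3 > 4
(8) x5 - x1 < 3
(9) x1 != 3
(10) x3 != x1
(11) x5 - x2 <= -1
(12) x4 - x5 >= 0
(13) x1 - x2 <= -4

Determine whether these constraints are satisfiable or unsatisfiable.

Unsatisfiable

Constraints 5, 6, 12, and 13 give x4 − x5 ≥ 0, x5 − x2 ≥ -3, x2 − x1 ≥ 4, x1 − x4 ≥ 0.
Adding all 4 inequalities: the left sides telescope to 0, and the right sides sum to 0 + (-3) + 4 + 0 = 1. So 0 ≥ 1, which is false.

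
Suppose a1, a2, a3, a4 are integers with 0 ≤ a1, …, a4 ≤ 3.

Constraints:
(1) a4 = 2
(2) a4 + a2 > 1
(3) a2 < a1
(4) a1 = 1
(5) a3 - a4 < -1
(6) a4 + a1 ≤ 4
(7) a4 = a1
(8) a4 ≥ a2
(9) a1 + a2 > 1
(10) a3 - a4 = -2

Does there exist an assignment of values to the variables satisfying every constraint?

Unsatisfiable

Constraint 1 fixes a4 = 2 and constraint 4 fixes a1 = 1, but constraint 7 requires a4 = a1. Since 2 ≠ 1, contradiction.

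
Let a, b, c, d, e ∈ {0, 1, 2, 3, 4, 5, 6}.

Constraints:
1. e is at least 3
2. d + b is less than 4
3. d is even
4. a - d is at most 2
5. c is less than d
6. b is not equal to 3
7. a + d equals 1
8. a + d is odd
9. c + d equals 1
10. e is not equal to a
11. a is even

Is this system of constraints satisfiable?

Constraint 11 makes a even and constraint 3 makes d even, so a + d must be even. Constraint 8 says a + d is odd — contradiction.

Unsatisfiable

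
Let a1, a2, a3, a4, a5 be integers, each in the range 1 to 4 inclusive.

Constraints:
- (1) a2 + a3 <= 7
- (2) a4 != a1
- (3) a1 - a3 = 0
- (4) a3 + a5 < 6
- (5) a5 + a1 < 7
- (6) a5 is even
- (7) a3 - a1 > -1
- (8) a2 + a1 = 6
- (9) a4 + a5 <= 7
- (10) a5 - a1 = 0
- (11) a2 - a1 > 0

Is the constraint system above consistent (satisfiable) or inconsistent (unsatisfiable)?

Satisfiable

One satisfying assignment is a1 = 2, a2 = 4, a3 = 2, a4 = 4, a5 = 2.
For the less obvious constraints — constraint 1: a2 + a3 = 6; constraint 3: a1 - a3 = 0 — and the others hold by inspection.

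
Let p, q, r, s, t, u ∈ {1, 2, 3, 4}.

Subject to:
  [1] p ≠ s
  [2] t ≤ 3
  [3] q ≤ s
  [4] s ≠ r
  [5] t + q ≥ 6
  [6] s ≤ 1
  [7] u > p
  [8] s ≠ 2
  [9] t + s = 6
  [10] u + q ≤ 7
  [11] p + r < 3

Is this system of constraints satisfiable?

Unsatisfiable

From constraint 2: t ≤ 3. From constraints 3 and 6: q ≤ s ≤ 1. Hence t + q ≤ 4. But constraint 5 requires t + q ≥ 6, and 6 > 4. Contradiction.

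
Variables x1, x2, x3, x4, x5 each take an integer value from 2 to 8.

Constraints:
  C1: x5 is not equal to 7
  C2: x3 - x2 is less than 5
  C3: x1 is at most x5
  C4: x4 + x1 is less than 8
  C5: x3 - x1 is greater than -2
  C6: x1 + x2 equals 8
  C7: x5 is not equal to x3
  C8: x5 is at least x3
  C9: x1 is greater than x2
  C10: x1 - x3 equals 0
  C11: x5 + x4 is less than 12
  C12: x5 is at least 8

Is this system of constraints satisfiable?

Setting (x1, x2, x3, x4, x5) = (5, 3, 5, 2, 8) satisfies everything: constraint 2: x3 - x2 = 2; constraint 4: x4 + x1 = 7; constraint 5: x3 - x1 = 0, and the others follow.

Satisfiable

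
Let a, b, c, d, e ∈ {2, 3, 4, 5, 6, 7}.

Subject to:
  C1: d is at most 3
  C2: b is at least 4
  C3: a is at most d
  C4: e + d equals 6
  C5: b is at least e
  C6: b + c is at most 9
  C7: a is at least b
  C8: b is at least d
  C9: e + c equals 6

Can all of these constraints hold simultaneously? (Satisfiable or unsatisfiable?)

From constraints 2 and 7: a ≥ b and b ≥ 4, so a ≥ 4. From constraints 1 and 3: a ≤ d and d ≤ 3, so a ≤ 3. But 3 < 4, so no value of a works.

Unsatisfiable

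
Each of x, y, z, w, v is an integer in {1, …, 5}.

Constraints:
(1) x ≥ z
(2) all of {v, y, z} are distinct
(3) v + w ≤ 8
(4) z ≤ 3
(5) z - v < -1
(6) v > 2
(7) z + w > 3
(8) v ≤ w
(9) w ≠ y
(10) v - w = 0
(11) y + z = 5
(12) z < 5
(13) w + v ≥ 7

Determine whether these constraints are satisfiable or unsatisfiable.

Satisfiable

Take x = 4, y = 3, z = 2, w = 4, v = 4. Then constraint 3: v + w = 8; constraint 5: z - v = -2; constraint 7: z + w = 6, and every other listed constraint is also met.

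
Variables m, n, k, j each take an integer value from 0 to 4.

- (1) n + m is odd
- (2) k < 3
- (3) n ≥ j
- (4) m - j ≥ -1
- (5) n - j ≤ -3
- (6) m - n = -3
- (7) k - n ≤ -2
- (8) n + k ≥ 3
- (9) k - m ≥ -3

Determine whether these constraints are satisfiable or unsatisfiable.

Unsatisfiable

Constraints 4, 5, 7, and 9 give m − j ≥ -1, j − n ≥ 3, n − k ≥ 2, k − m ≥ -3.
Adding all 4 inequalities: the left sides telescope to 0, and the right sides sum to (-1) + 3 + 2 + (-3) = 1. So 0 ≥ 1, which is false.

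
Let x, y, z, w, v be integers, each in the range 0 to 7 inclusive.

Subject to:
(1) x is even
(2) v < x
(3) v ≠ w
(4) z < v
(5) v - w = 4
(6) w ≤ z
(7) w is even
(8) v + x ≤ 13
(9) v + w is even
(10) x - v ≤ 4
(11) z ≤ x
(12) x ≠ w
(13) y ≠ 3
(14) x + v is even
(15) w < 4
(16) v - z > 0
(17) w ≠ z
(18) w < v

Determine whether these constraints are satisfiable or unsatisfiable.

The assignment x = 6, y = 5, z = 1, w = 0, v = 4 works:
  constraint 5 holds since v - w = 4.
  constraint 8 holds since v + x = 10.
The rest check out directly.

Satisfiable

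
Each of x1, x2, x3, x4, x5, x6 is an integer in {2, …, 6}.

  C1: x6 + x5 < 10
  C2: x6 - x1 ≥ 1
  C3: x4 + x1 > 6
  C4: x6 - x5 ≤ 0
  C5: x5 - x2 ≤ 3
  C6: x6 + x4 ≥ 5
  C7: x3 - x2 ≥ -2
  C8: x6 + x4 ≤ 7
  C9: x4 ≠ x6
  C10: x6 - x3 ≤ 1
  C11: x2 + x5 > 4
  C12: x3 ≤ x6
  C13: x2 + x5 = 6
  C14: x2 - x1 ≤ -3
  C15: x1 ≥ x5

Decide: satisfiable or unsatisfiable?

Constraints 2, 4, 5, and 14 give x1 − x2 ≥ 3, x2 − x5 ≥ -3, x5 − x6 ≥ 0, x6 − x1 ≥ 1.
Adding all 4 inequalities: the left sides telescope to 0, and the right sides sum to 3 + (-3) + 0 + 1 = 1. So 0 ≥ 1, which is false.

Unsatisfiable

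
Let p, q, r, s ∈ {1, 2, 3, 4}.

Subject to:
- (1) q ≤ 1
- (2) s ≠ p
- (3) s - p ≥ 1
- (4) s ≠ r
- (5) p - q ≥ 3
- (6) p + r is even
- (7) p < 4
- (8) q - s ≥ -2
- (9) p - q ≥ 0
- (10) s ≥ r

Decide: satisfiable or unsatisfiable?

Constraints 3, 5, and 8 give q − s ≥ -2, s − p ≥ 1, p − q ≥ 3.
Adding all 3 inequalities: the left sides telescope to 0, and the right sides sum to (-2) + 1 + 3 = 2. So 0 ≥ 2, which is false.

Unsatisfiable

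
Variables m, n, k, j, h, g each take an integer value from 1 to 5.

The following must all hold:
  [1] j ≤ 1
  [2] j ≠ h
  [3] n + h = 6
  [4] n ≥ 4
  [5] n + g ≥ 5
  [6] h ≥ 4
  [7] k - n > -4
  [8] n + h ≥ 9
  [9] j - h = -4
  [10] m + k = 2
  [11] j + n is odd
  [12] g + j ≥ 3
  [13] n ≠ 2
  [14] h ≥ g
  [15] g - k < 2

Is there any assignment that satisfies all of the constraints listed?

Unsatisfiable

From constraint 4: n ≥ 4. From constraint 6: h ≥ 4. Hence n + h ≥ 8. But constraint 3 requires n + h = 6, and 6 < 8. Contradiction.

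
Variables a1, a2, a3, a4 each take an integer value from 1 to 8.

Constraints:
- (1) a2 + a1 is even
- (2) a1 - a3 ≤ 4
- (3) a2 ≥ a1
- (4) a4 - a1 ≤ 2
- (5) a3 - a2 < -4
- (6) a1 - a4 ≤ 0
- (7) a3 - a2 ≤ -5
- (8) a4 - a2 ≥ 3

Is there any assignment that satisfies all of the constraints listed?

Unsatisfiable

Constraints 2, 4, 7, and 8 give a3 − a1 ≥ -4, a1 − a4 ≥ -2, a4 − a2 ≥ 3, a2 − a3 ≥ 5.
Adding all 4 inequalities: the left sides telescope to 0, and the right sides sum to (-4) + (-2) + 3 + 5 = 2. So 0 ≥ 2, which is false.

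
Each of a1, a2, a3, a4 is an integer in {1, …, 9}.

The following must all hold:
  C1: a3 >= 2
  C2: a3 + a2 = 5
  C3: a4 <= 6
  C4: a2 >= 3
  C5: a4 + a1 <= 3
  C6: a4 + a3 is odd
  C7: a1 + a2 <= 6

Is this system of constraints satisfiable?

Satisfiable

Try a1 = 1, a2 = 3, a3 = 2, a4 = 1.
Check constraint 2: a3 + a2 = 5; constraint 5: a4 + a1 = 2. The remaining constraints are straightforward to verify.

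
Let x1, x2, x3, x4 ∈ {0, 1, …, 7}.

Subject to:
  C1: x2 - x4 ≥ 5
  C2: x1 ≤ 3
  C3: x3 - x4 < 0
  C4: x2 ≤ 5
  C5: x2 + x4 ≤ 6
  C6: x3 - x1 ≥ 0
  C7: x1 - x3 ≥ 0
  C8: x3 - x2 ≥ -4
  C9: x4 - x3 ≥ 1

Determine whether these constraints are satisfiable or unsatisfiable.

Unsatisfiable

Constraints 1, 8, and 9 give x2 − x4 ≥ 5, x4 − x3 ≥ 1, x3 − x2 ≥ -4.
Adding all 3 inequalities: the left sides telescope to 0, and the right sides sum to 5 + 1 + (-4) = 2. So 0 ≥ 2, which is false.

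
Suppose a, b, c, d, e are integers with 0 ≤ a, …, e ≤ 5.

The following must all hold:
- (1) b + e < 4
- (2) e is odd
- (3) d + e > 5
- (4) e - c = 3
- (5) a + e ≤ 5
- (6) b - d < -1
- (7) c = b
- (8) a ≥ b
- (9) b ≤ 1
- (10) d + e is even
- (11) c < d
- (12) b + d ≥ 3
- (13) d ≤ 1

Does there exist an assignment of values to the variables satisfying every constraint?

From constraint 9: b ≤ 1. From constraint 13: d ≤ 1. Hence b + d ≤ 2. But constraint 12 requires b + d ≥ 3, and 3 > 2. Contradiction.

Unsatisfiable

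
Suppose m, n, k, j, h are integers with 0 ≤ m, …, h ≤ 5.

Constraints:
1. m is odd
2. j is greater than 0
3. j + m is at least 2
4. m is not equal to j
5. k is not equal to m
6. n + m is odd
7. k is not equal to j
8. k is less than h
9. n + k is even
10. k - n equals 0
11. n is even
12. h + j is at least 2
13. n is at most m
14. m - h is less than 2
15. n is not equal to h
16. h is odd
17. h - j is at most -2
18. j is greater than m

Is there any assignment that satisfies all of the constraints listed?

The assignment m = 1, n = 0, k = 0, j = 4, h = 1 works:
  constraint 3 holds since j + m = 5.
  constraint 10 holds since k - n = 0.
The rest check out directly.

Satisfiable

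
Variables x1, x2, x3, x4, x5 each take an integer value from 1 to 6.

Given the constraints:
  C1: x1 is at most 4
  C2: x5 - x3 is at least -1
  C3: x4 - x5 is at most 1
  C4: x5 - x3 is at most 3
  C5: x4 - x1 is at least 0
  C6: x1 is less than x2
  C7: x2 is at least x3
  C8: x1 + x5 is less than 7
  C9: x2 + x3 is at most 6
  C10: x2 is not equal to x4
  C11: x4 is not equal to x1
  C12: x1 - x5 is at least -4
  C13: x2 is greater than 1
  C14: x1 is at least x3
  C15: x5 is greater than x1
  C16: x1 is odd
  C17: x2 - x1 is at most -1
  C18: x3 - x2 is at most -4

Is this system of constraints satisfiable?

Unsatisfiable

Constraints 3, 4, 5, 17, and 18 give x3 − x5 ≥ -3, x5 − x4 ≥ -1, x4 − x1 ≥ 0, x1 − x2 ≥ 1, x2 − x3 ≥ 4.
Adding all 5 inequalities: the left sides telescope to 0, and the right sides sum to (-3) + (-1) + 0 + 1 + 4 = 1. So 0 ≥ 1, which is false.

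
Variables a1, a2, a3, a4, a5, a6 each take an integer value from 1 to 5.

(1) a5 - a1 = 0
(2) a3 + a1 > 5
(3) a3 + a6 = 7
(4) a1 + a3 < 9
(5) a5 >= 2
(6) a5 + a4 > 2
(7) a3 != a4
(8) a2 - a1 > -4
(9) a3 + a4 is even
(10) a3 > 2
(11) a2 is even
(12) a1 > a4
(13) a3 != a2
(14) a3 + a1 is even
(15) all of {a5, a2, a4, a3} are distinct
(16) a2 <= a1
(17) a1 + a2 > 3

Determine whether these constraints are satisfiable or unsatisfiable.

Satisfiable

Try a1 = 3, a2 = 2, a3 = 5, a4 = 1, a5 = 3, a6 = 2.
Check constraint 1: a5 - a1 = 0; constraint 2: a3 + a1 = 8. The remaining constraints are straightforward to verify.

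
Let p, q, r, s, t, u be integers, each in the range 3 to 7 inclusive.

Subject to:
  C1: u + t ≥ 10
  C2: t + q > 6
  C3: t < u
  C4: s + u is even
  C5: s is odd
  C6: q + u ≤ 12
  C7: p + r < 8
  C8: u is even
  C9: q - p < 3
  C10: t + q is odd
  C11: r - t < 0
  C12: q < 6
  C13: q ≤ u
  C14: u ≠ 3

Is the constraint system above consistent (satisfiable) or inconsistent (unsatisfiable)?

Unsatisfiable

Constraint 5 makes s odd and constraint 8 makes u even, so s + u must be odd. Constraint 4 says s + u is even — contradiction.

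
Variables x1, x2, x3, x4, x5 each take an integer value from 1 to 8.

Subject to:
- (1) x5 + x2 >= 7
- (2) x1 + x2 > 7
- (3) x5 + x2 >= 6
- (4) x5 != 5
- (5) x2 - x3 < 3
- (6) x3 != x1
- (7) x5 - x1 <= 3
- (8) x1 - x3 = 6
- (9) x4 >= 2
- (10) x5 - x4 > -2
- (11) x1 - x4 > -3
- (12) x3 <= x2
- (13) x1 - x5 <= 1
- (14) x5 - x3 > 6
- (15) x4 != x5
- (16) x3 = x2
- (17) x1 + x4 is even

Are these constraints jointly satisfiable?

Try x1 = 7, x2 = 1, x3 = 1, x4 = 7, x5 = 8.
Check constraint 1: x5 + x2 = 9; constraint 2: x1 + x2 = 8; constraint 3: x5 + x2 = 9. The remaining constraints are straightforward to verify.

Satisfiable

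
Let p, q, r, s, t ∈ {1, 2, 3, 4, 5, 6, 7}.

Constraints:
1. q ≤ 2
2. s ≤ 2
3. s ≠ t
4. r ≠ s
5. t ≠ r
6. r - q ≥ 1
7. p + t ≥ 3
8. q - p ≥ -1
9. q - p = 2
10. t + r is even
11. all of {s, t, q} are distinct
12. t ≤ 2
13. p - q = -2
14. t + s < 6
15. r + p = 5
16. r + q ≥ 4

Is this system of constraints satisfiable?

Unsatisfiable

Constraints 1, 2, and 12 confine each of s, t, q to the 2 values {1, 2} (the domain already gives each ≥ 1).
Constraint 11 requires all 3 of them to be distinct, but only 2 values are available — impossible by the pigeonhole principle.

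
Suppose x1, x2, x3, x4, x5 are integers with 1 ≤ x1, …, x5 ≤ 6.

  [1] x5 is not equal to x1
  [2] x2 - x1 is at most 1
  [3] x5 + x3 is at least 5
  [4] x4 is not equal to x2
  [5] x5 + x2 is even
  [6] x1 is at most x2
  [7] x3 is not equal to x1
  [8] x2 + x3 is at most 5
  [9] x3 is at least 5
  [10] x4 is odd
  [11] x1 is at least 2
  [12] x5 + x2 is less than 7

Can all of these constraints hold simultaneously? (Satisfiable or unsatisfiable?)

Unsatisfiable

From constraints 6 and 11: x2 ≥ x1 ≥ 2. From constraint 9: x3 ≥ 5. Hence x2 + x3 ≥ 7. But constraint 8 requires x2 + x3 ≤ 5, and 5 < 7. Contradiction.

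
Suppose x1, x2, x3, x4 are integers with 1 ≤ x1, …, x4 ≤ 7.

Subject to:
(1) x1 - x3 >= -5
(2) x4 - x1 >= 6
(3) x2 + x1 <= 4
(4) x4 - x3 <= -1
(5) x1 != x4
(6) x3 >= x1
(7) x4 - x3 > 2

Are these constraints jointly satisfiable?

Unsatisfiable

Constraints 1, 2, and 4 give x1 − x3 ≥ -5, x3 − x4 ≥ 1, x4 − x1 ≥ 6.
Adding all 3 inequalities: the left sides telescope to 0, and the right sides sum to (-5) + 1 + 6 = 2. So 0 ≥ 2, which is false.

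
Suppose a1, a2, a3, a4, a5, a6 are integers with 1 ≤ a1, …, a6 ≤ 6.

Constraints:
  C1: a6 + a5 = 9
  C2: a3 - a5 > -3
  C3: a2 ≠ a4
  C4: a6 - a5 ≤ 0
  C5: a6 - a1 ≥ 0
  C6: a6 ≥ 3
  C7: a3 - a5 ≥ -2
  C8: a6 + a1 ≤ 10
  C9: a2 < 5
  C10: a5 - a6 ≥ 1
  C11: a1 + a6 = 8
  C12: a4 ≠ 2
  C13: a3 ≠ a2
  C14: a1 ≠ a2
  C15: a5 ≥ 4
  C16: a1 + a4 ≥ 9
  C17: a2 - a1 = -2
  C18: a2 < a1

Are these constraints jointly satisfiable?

The assignment a1 = 4, a2 = 2, a3 = 5, a4 = 6, a5 = 5, a6 = 4 works:
  constraint 1 holds since a6 + a5 = 9.
  constraint 2 holds since a3 - a5 = 0.
  constraint 4 holds since a6 - a5 = -1.
The rest check out directly.

Satisfiable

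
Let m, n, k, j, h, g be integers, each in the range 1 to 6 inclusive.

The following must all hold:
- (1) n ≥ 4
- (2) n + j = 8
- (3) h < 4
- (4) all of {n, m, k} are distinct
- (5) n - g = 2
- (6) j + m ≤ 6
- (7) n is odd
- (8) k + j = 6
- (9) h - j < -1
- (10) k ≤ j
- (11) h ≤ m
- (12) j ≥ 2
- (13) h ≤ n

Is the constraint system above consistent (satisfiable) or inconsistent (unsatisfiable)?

Try m = 1, n = 5, k = 3, j = 3, h = 1, g = 3.
Check constraint 2: n + j = 8; constraint 5: n - g = 2. The remaining constraints are straightforward to verify.

Satisfiable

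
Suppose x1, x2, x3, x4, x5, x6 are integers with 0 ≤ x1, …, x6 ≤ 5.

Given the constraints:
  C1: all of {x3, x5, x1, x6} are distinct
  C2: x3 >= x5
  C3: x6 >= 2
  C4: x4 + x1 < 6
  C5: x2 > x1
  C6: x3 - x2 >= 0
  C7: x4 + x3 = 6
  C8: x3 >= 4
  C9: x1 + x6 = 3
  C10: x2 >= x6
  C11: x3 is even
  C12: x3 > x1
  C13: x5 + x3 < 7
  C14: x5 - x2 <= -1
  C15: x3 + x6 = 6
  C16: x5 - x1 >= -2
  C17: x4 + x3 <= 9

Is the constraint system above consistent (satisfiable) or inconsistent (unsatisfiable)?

Setting (x1, x2, x3, x4, x5, x6) = (1, 4, 4, 2, 0, 2) satisfies everything: constraint 4: x4 + x1 = 3; constraint 6: x3 - x2 = 0; constraint 7: x4 + x3 = 6, and the others follow.

Satisfiable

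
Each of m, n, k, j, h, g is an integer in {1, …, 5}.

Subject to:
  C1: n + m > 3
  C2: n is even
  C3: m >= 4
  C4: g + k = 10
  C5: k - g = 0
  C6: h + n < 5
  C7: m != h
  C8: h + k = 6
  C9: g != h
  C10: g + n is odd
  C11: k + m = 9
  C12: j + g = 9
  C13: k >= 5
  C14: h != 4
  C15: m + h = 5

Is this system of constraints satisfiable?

Satisfiable

Try m = 4, n = 2, k = 5, j = 4, h = 1, g = 5.
Check constraint 1: n + m = 6; constraint 4: g + k = 10. The remaining constraints are straightforward to verify.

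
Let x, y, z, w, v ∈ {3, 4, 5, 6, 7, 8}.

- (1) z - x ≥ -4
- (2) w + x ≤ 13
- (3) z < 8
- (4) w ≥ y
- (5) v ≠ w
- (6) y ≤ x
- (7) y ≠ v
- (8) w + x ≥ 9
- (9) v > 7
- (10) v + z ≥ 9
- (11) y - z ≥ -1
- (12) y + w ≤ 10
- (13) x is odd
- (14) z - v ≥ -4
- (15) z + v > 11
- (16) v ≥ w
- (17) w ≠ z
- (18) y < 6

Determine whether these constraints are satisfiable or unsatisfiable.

Satisfiable

Try x = 5, y = 5, z = 4, w = 5, v = 8.
Check constraint 1: z - x = -1; constraint 2: w + x = 10. The remaining constraints are straightforward to verify.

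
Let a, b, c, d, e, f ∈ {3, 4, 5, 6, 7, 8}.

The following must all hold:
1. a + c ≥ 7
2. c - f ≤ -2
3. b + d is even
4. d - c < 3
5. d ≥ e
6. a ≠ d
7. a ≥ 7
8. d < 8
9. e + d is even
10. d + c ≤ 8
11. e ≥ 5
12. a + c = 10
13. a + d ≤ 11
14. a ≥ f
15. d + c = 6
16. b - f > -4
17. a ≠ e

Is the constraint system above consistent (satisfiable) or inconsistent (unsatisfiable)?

From constraint 7: a ≥ 7. From constraints 5 and 11: d ≥ e ≥ 5. Hence a + d ≥ 12. But constraint 13 requires a + d ≤ 11, and 11 < 12. Contradiction.

Unsatisfiable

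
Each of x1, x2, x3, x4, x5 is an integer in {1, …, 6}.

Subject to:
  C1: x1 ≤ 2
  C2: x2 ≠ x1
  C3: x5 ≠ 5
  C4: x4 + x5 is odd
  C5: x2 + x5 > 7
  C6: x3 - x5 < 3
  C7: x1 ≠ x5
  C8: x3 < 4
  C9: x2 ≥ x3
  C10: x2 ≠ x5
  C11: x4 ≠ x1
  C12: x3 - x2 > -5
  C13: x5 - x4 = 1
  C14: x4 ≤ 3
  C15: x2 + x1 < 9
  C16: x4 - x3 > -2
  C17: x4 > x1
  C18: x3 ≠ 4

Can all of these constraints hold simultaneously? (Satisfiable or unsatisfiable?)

Take x1 = 1, x2 = 6, x3 = 3, x4 = 2, x5 = 3. Then constraint 5: x2 + x5 = 9; constraint 6: x3 - x5 = 0, and every other listed constraint is also met.

Satisfiable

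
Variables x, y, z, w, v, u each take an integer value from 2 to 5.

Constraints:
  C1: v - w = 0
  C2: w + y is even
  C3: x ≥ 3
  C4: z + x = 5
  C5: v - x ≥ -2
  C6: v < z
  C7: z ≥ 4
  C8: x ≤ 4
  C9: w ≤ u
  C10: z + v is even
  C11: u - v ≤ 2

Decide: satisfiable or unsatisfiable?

Unsatisfiable

From constraint 7: z ≥ 4. From constraint 3: x ≥ 3. Hence z + x ≥ 7. But constraint 4 requires z + x = 5, and 5 < 7. Contradiction.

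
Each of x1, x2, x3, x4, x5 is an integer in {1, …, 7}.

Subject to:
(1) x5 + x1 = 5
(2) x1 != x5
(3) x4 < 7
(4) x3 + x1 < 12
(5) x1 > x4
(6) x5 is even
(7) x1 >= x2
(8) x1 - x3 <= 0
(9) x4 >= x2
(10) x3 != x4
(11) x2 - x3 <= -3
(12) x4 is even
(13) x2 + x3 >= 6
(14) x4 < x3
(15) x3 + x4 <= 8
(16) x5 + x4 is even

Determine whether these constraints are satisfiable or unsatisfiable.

Take x1 = 3, x2 = 1, x3 = 6, x4 = 2, x5 = 2. Then constraint 1: x5 + x1 = 5; constraint 4: x3 + x1 = 9, and every other listed constraint is also met.

Satisfiable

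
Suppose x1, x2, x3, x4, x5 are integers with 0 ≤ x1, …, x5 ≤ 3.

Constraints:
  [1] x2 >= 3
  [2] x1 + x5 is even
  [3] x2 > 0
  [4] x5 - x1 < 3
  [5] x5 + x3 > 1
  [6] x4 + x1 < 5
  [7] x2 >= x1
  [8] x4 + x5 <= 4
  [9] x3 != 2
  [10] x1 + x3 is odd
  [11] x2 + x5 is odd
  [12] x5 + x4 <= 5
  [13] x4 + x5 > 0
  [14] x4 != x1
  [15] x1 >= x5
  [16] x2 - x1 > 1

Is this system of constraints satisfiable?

The assignment x1 = 0, x2 = 3, x3 = 3, x4 = 3, x5 = 0 works:
  constraint 4 holds since x5 - x1 = 0.
  constraint 5 holds since x5 + x3 = 3.
The rest check out directly.

Satisfiable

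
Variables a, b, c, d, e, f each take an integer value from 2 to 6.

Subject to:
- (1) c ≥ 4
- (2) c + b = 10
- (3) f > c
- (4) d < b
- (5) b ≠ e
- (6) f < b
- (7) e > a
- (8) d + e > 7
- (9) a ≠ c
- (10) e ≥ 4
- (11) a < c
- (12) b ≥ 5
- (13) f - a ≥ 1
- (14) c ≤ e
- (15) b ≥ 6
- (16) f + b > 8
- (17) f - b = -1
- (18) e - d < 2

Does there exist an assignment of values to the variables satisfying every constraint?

Take a = 2, b = 6, c = 4, d = 4, e = 4, f = 5. Then constraint 2: c + b = 10; constraint 8: d + e = 8, and every other listed constraint is also met.

Satisfiable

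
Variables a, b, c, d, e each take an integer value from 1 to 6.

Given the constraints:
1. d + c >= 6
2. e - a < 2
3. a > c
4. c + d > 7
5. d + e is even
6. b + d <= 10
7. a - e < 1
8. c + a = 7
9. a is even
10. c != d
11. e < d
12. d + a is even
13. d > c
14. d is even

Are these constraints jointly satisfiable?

Setting (a, b, c, d, e) = (4, 4, 3, 6, 4) satisfies everything: constraint 1: d + c = 9; constraint 2: e - a = 0, and the others follow.

Satisfiable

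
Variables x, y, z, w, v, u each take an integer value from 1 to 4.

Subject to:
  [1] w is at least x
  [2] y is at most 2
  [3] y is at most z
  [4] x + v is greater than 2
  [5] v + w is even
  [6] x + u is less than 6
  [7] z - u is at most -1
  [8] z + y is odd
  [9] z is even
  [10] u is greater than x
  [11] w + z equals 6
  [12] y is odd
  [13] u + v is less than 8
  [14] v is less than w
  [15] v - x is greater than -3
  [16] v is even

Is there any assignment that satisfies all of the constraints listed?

Satisfiable

Try x = 2, y = 1, z = 2, w = 4, v = 2, u = 3.
Check constraint 4: x + v = 4; constraint 6: x + u = 5; constraint 7: z - u = -1. The remaining constraints are straightforward to verify.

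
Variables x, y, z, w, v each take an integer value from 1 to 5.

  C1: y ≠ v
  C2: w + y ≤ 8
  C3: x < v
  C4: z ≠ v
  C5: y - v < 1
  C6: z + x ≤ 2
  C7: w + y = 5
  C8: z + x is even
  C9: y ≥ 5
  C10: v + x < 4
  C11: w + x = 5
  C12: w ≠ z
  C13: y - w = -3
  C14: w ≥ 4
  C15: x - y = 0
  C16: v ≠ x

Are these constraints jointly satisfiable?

From constraint 14: w ≥ 4. From constraint 9: y ≥ 5. Hence w + y ≥ 9. But constraint 2 requires w + y ≤ 8, and 8 < 9. Contradiction.

Unsatisfiable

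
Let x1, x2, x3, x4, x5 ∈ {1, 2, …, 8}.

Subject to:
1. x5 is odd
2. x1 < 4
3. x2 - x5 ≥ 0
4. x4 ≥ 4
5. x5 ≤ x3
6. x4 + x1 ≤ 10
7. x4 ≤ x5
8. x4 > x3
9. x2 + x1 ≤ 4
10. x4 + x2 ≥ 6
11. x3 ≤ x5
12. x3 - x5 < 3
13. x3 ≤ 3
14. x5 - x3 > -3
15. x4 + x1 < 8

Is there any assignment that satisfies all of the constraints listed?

Unsatisfiable

From constraints 4 and 7: x5 ≥ x4 and x4 ≥ 4, so x5 ≥ 4. From constraints 5 and 13: x5 ≤ x3 and x3 ≤ 3, so x5 ≤ 3. But 3 < 4, so no value of x5 works.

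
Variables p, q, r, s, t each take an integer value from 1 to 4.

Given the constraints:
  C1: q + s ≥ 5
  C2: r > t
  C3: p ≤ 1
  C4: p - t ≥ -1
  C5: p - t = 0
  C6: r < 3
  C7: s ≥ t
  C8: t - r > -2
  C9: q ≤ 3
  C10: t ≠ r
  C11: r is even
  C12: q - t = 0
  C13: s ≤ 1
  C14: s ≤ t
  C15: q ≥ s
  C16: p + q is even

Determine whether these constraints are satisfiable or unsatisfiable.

From constraint 9: q ≤ 3. From constraint 13: s ≤ 1. Hence q + s ≤ 4. But constraint 1 requires q + s ≥ 5, and 5 > 4. Contradiction.

Unsatisfiable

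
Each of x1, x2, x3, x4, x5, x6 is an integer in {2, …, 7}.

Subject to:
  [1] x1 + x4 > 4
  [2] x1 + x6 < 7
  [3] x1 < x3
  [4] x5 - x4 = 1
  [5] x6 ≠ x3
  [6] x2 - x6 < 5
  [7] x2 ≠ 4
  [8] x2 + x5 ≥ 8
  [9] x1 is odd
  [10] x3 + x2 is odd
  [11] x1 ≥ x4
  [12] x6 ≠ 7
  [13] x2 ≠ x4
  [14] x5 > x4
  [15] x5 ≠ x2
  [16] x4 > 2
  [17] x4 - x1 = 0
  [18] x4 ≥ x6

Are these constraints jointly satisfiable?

Satisfiable

The assignment x1 = 3, x2 = 5, x3 = 4, x4 = 3, x5 = 4, x6 = 2 works:
  constraint 1 holds since x1 + x4 = 6.
  constraint 2 holds since x1 + x6 = 5.
The rest check out directly.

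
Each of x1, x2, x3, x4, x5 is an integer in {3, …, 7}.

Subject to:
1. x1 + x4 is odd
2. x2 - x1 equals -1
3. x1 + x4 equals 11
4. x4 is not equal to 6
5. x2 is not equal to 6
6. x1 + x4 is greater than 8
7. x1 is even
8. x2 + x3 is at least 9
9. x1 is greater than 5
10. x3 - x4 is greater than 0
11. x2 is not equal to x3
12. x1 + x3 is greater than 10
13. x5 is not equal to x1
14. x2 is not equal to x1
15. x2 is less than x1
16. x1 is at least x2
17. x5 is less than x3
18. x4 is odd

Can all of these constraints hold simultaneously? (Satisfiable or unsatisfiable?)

Take x1 = 6, x2 = 5, x3 = 6, x4 = 5, x5 = 4. Then constraint 2: x2 - x1 = -1; constraint 3: x1 + x4 = 11; constraint 6: x1 + x4 = 11, and every other listed constraint is also met.

Satisfiable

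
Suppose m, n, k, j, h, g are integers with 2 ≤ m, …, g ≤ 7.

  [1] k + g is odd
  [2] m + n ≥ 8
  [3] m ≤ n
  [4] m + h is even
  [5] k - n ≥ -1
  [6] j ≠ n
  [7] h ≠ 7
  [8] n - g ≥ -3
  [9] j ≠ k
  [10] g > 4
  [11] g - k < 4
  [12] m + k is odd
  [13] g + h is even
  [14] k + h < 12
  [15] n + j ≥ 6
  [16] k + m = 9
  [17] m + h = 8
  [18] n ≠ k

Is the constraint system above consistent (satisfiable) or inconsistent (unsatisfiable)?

Satisfiable

Take m = 3, n = 5, k = 6, j = 2, h = 5, g = 7. Then constraint 2: m + n = 8; constraint 5: k - n = 1, and every other listed constraint is also met.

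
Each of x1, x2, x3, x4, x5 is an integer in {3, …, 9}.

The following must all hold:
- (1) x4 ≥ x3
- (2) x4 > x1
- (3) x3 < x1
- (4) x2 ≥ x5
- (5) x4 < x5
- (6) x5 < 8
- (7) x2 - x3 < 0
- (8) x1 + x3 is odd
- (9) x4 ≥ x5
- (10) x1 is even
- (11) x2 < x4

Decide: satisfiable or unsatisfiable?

Constraints 2, 3, 4, 5, and 7 give x3 < x1, x1 < x4, x4 < x5, x5 ≤ x2, x2 < x3. Chaining: x3 < x1 < x4 < x5 ≤ x2 < x3, which forces x3 < x3 — impossible.

Unsatisfiable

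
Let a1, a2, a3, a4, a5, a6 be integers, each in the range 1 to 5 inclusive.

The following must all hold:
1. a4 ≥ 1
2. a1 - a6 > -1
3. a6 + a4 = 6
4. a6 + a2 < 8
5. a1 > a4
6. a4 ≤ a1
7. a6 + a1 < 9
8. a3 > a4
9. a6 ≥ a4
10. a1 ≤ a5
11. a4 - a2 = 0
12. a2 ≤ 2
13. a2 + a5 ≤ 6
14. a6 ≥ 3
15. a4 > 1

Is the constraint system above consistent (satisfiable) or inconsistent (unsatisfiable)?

One satisfying assignment is a1 = 4, a2 = 2, a3 = 3, a4 = 2, a5 = 4, a6 = 4.
For the less obvious constraints — constraint 2: a1 - a6 = 0; constraint 3: a6 + a4 = 6 — and the others hold by inspection.

Satisfiable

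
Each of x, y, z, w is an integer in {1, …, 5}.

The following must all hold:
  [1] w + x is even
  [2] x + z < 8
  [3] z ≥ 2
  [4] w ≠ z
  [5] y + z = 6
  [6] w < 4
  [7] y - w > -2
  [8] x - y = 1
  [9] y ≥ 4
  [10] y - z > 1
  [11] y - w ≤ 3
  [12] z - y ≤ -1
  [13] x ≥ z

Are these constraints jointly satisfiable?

Try x = 5, y = 4, z = 2, w = 3.
Check constraint 2: x + z = 7; constraint 5: y + z = 6; constraint 7: y - w = 1. The remaining constraints are straightforward to verify.

Satisfiable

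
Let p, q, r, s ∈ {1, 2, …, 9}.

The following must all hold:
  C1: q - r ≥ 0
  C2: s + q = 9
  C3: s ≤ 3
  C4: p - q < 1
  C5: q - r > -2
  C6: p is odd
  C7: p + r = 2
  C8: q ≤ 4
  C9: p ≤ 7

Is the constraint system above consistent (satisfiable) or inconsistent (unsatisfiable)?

From constraint 3: s ≤ 3. From constraint 8: q ≤ 4. Hence s + q ≤ 7. But constraint 2 requires s + q = 9, and 9 > 7. Contradiction.

Unsatisfiable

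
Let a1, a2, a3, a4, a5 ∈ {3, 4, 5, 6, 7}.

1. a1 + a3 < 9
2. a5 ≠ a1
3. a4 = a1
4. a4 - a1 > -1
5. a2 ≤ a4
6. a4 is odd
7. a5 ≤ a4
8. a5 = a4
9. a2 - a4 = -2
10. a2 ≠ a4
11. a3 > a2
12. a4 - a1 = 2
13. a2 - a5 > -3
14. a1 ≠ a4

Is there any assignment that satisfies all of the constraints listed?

Unsatisfiable

From constraints 3 and 8, a5 = a4 = a1, so a5 = a1. But constraint 2 says a5 ≠ a1. Contradiction.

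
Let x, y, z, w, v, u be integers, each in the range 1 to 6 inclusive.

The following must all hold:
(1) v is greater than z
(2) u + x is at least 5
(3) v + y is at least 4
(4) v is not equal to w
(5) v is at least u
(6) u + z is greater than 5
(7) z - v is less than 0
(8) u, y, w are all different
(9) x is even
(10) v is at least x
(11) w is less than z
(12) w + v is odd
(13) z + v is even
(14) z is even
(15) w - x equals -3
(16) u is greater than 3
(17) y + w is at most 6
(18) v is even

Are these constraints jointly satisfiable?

Satisfiable

Setting (x, y, z, w, v, u) = (4, 3, 2, 1, 4, 4) satisfies everything: constraint 2: u + x = 8; constraint 3: v + y = 7, and the others follow.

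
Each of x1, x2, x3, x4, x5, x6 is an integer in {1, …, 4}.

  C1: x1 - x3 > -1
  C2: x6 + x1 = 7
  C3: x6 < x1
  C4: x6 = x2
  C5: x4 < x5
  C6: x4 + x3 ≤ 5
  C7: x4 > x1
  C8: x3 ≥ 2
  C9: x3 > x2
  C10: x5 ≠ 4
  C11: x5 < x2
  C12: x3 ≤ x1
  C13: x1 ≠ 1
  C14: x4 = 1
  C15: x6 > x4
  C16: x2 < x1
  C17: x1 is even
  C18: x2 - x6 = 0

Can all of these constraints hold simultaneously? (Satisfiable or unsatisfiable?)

Constraints 5, 7, 9, 11, and 12 give x2 < x3, x3 ≤ x1, x1 < x4, x4 < x5, x5 < x2. Chaining: x2 < x3 ≤ x1 < x4 < x5 < x2, which forces x2 < x2 — impossible.

Unsatisfiable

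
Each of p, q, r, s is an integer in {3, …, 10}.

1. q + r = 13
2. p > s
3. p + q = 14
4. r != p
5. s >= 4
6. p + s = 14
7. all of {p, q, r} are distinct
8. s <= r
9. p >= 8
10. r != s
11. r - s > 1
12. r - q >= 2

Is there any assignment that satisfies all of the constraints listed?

Try p = 9, q = 5, r = 8, s = 5.
Check constraint 1: q + r = 13; constraint 3: p + q = 14; constraint 6: p + s = 14. The remaining constraints are straightforward to verify.

Satisfiable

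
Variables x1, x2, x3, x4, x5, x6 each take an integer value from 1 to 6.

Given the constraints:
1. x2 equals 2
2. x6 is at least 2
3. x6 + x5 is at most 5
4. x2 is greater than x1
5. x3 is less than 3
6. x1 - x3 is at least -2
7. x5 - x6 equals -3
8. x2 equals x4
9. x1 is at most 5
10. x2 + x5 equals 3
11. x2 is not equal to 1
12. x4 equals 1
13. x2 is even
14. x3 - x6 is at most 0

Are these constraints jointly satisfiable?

Unsatisfiable

Constraint 1 fixes x2 = 2 and constraint 12 fixes x4 = 1, but constraint 8 requires x2 = x4. Since 2 ≠ 1, contradiction.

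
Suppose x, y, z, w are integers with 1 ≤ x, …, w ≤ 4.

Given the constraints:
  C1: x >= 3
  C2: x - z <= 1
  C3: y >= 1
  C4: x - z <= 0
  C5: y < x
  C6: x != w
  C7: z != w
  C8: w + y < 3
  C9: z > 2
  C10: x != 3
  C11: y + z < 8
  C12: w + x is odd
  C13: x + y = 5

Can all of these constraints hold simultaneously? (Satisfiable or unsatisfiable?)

Try x = 4, y = 1, z = 4, w = 1.
Check constraint 2: x - z = 0; constraint 4: x - z = 0; constraint 8: w + y = 2. The remaining constraints are straightforward to verify.

Satisfiable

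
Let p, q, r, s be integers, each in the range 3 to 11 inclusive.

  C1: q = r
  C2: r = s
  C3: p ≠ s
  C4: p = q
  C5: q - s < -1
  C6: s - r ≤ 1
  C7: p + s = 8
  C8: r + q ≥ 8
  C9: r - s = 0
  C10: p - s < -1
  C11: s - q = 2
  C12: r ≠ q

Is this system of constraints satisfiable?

From constraints 1, 2, and 4, p = q = r = s, so p = s. But constraint 3 says p ≠ s. Contradiction.

Unsatisfiable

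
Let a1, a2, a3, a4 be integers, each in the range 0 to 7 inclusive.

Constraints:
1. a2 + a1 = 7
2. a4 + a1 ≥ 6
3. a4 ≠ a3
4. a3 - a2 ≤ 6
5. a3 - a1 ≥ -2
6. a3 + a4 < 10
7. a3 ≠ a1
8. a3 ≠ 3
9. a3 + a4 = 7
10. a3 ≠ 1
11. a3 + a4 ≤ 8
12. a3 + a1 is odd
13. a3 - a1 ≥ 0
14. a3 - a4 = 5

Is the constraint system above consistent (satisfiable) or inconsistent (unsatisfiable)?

Satisfiable

Setting (a1, a2, a3, a4) = (5, 2, 6, 1) satisfies everything: constraint 1: a2 + a1 = 7; constraint 2: a4 + a1 = 6; constraint 4: a3 - a2 = 4, and the others follow.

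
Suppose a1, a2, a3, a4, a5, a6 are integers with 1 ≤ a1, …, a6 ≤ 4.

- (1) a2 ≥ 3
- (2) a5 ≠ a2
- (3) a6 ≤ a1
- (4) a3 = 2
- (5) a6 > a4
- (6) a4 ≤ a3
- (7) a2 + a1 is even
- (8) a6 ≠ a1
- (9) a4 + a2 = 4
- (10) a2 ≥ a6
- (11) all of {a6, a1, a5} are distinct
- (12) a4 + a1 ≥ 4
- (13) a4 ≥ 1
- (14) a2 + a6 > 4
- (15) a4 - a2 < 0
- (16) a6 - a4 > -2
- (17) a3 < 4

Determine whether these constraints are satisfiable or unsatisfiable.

Satisfiable

Try a1 = 3, a2 = 3, a3 = 2, a4 = 1, a5 = 4, a6 = 2.
Check constraint 9: a4 + a2 = 4; constraint 12: a4 + a1 = 4; constraint 14: a2 + a6 = 5. The remaining constraints are straightforward to verify.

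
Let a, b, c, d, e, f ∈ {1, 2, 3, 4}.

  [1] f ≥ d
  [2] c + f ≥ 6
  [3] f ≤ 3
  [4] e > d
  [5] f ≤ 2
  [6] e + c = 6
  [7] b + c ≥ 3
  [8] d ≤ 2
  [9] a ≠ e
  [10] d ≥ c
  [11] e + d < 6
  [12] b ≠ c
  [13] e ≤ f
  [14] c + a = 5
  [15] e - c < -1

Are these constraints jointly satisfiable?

From constraints 5 and 13: e ≤ f ≤ 2. From constraints 8 and 10: c ≤ d ≤ 2. Hence e + c ≤ 4. But constraint 6 requires e + c = 6, and 6 > 4. Contradiction.

Unsatisfiable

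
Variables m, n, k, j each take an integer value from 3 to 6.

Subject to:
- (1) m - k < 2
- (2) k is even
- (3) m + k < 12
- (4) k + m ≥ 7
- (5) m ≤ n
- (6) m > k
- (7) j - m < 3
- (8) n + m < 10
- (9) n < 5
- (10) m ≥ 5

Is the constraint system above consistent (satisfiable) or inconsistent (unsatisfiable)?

From constraints 5 and 10: n ≥ m and m ≥ 5, so n ≥ 5. From constraint 9: n ≤ 4. But 4 < 5, so no value of n works.

Unsatisfiable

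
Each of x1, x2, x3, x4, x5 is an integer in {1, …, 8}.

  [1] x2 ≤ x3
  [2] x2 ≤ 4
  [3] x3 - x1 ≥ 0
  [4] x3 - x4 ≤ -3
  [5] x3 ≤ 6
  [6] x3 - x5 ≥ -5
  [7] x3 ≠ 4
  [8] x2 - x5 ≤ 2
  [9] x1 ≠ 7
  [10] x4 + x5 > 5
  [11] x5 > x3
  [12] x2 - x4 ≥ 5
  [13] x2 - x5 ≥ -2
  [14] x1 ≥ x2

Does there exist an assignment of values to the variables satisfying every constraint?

Unsatisfiable

Constraints 4, 6, 8, and 12 give x3 − x5 ≥ -5, x5 − x2 ≥ -2, x2 − x4 ≥ 5, x4 − x3 ≥ 3.
Adding all 4 inequalities: the left sides telescope to 0, and the right sides sum to (-5) + (-2) + 5 + 3 = 1. So 0 ≥ 1, which is false.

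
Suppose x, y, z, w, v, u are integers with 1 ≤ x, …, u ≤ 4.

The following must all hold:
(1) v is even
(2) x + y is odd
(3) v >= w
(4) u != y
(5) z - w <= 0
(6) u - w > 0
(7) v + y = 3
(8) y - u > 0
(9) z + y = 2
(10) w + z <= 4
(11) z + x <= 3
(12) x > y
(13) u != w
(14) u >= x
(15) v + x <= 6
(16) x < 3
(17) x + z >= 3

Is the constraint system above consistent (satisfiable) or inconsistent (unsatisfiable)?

Constraints 8, 12, and 14 give u < y, y < x, x ≤ u. Chaining: u < y < x ≤ u, which forces u < u — impossible.

Unsatisfiable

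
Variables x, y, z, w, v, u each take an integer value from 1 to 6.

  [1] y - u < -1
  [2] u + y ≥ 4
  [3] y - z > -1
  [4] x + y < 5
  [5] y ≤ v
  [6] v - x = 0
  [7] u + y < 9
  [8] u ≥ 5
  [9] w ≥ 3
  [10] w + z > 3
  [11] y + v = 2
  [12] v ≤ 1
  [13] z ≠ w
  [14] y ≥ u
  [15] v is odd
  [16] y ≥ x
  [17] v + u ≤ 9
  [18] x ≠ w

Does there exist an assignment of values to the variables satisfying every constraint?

From constraints 8 and 14: y ≥ u and u ≥ 5, so y ≥ 5. From constraints 5 and 12: y ≤ v and v ≤ 1, so y ≤ 1. But 1 < 5, so no value of y works.

Unsatisfiable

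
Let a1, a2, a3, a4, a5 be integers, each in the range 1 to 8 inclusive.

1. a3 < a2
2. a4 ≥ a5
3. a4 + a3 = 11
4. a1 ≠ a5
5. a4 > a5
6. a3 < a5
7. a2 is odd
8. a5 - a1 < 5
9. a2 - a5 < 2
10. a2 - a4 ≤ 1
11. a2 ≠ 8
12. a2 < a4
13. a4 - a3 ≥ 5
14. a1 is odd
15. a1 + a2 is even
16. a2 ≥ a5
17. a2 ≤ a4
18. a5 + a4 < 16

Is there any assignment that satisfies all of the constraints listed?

Setting (a1, a2, a3, a4, a5) = (3, 7, 3, 8, 6) satisfies everything: constraint 3: a4 + a3 = 11; constraint 8: a5 - a1 = 3, and the others follow.

Satisfiable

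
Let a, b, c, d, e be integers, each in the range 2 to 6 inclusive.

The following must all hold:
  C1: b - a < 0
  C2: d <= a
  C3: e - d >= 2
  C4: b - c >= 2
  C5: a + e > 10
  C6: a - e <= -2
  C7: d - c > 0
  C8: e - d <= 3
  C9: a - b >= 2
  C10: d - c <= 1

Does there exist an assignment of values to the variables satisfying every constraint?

Constraints 4, 6, 8, 9, and 10 give c − d ≥ -1, d − e ≥ -3, e − a ≥ 2, a − b ≥ 2, b − c ≥ 2.
Adding all 5 inequalities: the left sides telescope to 0, and the right sides sum to (-1) + (-3) + 2 + 2 + 2 = 2. So 0 ≥ 2, which is false.

Unsatisfiable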